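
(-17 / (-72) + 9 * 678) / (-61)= -439361 / 4392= -100.04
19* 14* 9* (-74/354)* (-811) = 23945586/59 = 405857.39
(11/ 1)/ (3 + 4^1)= 11/ 7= 1.57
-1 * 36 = -36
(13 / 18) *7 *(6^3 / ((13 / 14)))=1176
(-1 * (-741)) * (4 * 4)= 11856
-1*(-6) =6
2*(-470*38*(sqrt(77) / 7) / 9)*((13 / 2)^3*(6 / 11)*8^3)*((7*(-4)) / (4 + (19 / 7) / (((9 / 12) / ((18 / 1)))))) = 70315248640*sqrt(77) / 3993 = 154523867.44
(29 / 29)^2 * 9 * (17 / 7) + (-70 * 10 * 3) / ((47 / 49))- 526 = -886163 / 329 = -2693.50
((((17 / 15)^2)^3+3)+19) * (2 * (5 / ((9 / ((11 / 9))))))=6044089018 / 184528125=32.75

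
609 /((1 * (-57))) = -203 /19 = -10.68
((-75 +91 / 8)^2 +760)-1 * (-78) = 4886.14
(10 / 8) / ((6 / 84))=35 / 2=17.50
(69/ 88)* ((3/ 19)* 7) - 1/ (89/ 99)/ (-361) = 2458971/ 2827352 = 0.87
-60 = -60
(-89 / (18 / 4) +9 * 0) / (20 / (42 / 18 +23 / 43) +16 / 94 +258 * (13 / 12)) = -619084 / 8972505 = -0.07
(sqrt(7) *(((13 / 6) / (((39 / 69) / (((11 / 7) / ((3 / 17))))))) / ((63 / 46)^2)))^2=20706668009764 / 8931928887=2318.28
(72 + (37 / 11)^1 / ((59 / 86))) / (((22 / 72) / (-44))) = -7187040 / 649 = -11074.02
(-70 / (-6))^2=1225 / 9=136.11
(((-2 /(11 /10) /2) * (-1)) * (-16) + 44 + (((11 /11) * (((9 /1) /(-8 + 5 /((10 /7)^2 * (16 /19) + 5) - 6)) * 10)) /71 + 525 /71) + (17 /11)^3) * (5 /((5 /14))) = 1785379592 /3153139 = 566.22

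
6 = 6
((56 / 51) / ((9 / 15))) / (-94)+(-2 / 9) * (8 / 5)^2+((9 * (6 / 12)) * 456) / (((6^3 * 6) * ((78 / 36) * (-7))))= -22666229 / 32719050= -0.69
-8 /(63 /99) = -12.57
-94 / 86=-47 / 43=-1.09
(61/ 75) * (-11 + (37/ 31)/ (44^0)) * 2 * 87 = -1075552/ 775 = -1387.81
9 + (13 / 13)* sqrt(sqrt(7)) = 7^(1 / 4) + 9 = 10.63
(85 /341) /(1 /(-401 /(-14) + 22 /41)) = 1423665 /195734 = 7.27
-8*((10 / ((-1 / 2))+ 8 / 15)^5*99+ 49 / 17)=3175746632528072 / 1434375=2214028153.40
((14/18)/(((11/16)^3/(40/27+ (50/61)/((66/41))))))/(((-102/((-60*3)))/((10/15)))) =20681113600/3689400231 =5.61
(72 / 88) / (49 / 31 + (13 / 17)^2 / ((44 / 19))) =107508 / 240875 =0.45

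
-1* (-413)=413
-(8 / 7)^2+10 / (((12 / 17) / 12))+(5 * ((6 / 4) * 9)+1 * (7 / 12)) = 139225 / 588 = 236.78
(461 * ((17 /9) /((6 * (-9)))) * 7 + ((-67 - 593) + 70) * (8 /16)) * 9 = -198229 /54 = -3670.91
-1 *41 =-41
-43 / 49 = -0.88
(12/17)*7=84/17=4.94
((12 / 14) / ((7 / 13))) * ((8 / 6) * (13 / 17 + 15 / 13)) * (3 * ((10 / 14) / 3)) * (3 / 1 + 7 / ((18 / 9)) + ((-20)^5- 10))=-3192474080 / 343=-9307504.61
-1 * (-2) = 2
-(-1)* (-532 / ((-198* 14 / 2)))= 38 / 99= 0.38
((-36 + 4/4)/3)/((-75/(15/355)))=7/1065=0.01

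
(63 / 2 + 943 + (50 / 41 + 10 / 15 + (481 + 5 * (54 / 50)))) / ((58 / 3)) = 75.66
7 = 7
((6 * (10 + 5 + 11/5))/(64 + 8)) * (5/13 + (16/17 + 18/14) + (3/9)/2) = 1108841/278460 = 3.98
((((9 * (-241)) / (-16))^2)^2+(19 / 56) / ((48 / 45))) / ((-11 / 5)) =-774651297824835 / 5046272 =-153509620.14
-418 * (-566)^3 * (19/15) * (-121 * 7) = -1219726857083504/15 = -81315123805566.93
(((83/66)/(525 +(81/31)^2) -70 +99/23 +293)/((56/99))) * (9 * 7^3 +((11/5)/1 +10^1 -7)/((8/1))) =10890205567914781/8777050240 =1240759.17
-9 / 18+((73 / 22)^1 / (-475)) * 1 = -0.51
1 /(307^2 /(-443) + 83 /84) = -37212 /7880147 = -0.00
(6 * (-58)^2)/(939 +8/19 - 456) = 383496/9185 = 41.75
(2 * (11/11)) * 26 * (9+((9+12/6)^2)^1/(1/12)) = 75972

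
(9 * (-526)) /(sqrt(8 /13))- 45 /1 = -2367 * sqrt(26) /2- 45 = -6079.69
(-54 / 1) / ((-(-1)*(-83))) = 54 / 83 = 0.65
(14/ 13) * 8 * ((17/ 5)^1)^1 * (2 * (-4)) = -15232/ 65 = -234.34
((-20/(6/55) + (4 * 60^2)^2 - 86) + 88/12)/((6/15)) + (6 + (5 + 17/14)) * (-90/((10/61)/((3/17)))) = 123378762473/238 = 518398161.65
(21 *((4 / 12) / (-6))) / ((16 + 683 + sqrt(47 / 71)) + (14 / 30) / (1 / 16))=-0.00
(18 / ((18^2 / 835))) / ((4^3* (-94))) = -835 / 108288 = -0.01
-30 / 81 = -10 / 27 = -0.37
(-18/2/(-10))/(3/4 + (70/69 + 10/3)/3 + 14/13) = 0.27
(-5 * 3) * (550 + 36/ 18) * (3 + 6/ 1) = -74520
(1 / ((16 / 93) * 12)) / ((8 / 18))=279 / 256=1.09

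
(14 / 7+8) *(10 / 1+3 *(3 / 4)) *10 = 1225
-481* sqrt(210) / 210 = -33.19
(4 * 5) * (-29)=-580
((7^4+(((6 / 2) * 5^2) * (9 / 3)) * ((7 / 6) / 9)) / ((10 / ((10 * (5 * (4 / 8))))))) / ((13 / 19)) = 8879.46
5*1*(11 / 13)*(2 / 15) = 22 / 39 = 0.56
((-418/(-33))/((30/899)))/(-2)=-17081/90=-189.79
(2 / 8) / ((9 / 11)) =11 / 36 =0.31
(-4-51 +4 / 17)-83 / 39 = -37720 / 663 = -56.89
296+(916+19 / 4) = 4867 / 4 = 1216.75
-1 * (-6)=6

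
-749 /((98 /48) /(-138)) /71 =354384 /497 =713.05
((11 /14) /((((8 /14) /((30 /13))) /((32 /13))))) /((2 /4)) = 2640 /169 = 15.62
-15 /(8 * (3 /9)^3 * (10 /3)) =-243 /16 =-15.19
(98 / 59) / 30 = 49 / 885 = 0.06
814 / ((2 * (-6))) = -407 / 6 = -67.83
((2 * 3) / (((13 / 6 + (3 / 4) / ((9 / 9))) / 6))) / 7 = 432 / 245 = 1.76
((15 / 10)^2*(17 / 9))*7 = 119 / 4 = 29.75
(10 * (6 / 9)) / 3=20 / 9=2.22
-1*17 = -17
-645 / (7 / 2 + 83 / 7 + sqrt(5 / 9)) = -3494610 / 83009 + 75852 * sqrt(5) / 83009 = -40.06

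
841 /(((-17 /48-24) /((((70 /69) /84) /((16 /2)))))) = -4205 /80661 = -0.05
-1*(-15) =15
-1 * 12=-12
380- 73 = 307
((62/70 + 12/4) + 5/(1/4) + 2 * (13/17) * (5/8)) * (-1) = -59123/2380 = -24.84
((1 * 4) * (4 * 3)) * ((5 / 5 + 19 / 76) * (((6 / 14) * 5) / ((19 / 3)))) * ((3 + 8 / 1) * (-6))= -178200 / 133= -1339.85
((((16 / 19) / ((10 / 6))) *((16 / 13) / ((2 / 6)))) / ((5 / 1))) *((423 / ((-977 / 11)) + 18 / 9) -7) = -1156608 / 317525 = -3.64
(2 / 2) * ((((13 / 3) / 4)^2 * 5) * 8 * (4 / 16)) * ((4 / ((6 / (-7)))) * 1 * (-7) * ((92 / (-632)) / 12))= -952315 / 204768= -4.65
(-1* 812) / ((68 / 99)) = -20097 / 17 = -1182.18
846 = 846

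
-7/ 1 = -7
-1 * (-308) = 308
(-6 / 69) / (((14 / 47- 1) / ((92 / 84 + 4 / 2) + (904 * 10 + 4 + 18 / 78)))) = 232172480 / 207207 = 1120.49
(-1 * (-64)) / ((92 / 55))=880 / 23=38.26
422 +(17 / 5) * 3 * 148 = 9658 / 5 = 1931.60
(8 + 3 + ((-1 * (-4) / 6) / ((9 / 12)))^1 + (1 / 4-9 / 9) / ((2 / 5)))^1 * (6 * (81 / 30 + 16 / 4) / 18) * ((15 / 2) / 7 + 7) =779813 / 4320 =180.51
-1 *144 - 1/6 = -865/6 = -144.17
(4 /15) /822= 2 /6165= 0.00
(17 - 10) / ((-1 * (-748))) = 7 / 748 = 0.01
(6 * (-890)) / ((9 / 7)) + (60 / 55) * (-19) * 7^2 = -170576 / 33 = -5168.97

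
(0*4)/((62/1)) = 0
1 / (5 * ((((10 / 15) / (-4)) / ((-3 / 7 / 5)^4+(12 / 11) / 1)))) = -108050346 / 82534375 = -1.31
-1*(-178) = 178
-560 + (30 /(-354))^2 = -1949335 /3481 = -559.99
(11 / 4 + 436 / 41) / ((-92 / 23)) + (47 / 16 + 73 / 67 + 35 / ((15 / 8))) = 637777 / 32964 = 19.35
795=795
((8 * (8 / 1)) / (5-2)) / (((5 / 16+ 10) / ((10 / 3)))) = 2048 / 297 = 6.90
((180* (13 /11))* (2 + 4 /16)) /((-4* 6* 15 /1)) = -117 /88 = -1.33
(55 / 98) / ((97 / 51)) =2805 / 9506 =0.30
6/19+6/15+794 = 75498/95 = 794.72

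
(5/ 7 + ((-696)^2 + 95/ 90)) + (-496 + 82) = 60984475/ 126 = 484003.77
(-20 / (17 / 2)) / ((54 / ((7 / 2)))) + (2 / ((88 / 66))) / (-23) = -4597 / 21114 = -0.22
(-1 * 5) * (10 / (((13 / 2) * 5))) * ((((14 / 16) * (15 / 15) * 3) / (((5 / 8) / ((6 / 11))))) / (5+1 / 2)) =-1008 / 1573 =-0.64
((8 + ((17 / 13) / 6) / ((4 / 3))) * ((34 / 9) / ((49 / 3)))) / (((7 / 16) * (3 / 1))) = 19244 / 13377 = 1.44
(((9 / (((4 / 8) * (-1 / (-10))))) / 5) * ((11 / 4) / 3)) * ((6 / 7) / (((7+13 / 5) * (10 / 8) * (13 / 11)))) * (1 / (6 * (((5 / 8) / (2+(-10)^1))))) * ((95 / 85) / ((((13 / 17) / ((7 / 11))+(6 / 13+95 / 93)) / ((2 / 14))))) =-155496 / 614495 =-0.25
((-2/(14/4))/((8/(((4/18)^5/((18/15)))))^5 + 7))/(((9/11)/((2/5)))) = -1760000/10990300293574571281527841941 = -0.00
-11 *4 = -44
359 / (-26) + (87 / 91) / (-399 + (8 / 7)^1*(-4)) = -1014349 / 73450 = -13.81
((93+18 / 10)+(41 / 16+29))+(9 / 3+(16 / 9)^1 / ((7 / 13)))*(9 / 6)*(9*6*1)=356603 / 560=636.79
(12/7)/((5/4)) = 48/35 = 1.37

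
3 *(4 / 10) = 6 / 5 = 1.20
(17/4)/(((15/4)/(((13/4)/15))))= 221/900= 0.25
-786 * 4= -3144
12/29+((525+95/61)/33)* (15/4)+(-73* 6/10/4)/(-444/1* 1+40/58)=27415598759/454845280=60.27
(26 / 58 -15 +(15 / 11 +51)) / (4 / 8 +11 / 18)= 54279 / 1595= 34.03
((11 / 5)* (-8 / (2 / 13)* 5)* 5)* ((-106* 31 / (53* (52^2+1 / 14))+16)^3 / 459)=-632843266672884650240 / 24902977188162987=-25412.35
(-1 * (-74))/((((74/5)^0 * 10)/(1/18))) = 37/90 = 0.41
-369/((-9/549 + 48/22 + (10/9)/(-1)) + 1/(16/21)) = -155.91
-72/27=-8/3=-2.67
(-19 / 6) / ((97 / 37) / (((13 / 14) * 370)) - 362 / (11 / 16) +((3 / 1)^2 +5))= 18597865 / 3010139766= 0.01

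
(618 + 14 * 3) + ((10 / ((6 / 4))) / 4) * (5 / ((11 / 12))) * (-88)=-140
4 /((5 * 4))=1 /5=0.20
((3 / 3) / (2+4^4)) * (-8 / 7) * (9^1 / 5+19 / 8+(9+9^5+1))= -787509 / 3010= -261.63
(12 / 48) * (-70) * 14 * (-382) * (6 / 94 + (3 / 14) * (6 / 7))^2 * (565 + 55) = 384746580000 / 108241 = 3554536.45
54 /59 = 0.92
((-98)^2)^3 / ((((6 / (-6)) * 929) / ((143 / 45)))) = -126675460463552 / 41805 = -3030150949.97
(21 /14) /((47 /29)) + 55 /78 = 2989 /1833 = 1.63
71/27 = 2.63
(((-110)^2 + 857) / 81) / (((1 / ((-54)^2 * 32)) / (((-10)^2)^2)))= 149264640000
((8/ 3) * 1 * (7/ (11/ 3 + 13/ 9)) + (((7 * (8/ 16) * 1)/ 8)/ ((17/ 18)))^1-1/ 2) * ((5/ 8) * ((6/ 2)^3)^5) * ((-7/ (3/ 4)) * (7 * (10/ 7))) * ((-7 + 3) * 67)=634212243036225/ 782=811013098511.80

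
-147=-147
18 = 18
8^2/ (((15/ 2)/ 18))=768/ 5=153.60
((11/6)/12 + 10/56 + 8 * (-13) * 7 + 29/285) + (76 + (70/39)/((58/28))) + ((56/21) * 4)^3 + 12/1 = 31133728267/54152280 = 574.93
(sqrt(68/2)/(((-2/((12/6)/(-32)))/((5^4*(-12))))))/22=-1875*sqrt(34)/176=-62.12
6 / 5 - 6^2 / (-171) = 134 / 95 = 1.41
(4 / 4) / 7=0.14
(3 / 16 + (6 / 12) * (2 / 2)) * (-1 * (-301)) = 3311 / 16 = 206.94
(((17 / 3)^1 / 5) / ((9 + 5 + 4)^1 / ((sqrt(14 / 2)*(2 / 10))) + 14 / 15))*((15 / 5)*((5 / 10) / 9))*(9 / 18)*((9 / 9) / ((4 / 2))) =-833 / 21853536 + 3825*sqrt(7) / 7284512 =0.00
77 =77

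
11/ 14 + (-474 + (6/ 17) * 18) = -111113/ 238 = -466.86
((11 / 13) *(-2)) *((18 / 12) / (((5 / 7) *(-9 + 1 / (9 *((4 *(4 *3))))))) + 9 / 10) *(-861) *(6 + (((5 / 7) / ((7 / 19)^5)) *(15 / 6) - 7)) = 166300167388707 / 653288090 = 254558.70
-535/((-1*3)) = 535/3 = 178.33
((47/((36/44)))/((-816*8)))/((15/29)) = -14993/881280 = -0.02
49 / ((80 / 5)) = 49 / 16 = 3.06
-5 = -5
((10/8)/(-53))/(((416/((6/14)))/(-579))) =8685/617344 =0.01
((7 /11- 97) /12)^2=70225 /1089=64.49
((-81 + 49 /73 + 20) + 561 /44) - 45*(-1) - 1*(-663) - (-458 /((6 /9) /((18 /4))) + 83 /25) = 27364789 /7300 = 3748.60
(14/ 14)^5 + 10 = 11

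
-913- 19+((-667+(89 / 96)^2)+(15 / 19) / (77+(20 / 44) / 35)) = -165944528173 / 103836672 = -1598.13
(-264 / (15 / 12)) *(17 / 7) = -17952 / 35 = -512.91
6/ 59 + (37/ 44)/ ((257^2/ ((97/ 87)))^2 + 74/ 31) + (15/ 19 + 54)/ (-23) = -2648137533001277050031/ 1161231525767405330260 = -2.28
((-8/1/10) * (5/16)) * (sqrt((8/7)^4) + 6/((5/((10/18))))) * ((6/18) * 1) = -145/882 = -0.16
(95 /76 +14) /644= 0.02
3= 3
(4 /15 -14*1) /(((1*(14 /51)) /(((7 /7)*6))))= -10506 /35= -300.17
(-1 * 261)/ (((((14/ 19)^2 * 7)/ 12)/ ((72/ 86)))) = -10175868/ 14749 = -689.94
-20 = -20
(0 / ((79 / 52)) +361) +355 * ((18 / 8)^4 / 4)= 2635.57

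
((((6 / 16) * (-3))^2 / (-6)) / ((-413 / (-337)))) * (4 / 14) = -9099 / 185024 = -0.05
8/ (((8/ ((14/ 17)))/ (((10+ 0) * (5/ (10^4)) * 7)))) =49/ 1700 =0.03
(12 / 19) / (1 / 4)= 48 / 19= 2.53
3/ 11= 0.27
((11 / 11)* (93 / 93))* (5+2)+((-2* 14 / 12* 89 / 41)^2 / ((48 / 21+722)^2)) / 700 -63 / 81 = 241975649356903 / 38888943210000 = 6.22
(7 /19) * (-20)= -140 /19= -7.37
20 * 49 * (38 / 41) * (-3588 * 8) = -1068936960 / 41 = -26071633.17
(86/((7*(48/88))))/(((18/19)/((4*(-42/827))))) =-4.83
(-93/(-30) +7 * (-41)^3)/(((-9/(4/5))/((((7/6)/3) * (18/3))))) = 67542146/675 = 100062.44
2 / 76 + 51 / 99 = 679 / 1254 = 0.54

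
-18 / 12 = -1.50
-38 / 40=-19 / 20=-0.95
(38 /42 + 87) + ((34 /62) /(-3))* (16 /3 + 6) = 167632 /1953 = 85.83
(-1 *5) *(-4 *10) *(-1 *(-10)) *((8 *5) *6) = 480000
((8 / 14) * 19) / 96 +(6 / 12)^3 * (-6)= -107 / 168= -0.64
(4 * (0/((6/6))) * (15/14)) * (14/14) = 0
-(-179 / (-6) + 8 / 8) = -30.83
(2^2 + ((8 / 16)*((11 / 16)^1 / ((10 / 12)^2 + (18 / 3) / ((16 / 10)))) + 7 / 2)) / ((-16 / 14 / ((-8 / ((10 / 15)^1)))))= 203679 / 2560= 79.56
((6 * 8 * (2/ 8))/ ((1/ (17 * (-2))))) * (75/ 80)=-382.50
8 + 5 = 13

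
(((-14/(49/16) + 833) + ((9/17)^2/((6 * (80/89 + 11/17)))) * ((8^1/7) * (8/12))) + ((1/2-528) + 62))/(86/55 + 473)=11112674045/14529956882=0.76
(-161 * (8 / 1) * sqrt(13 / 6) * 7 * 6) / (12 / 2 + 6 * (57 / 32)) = -144256 * sqrt(78) / 267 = -4771.66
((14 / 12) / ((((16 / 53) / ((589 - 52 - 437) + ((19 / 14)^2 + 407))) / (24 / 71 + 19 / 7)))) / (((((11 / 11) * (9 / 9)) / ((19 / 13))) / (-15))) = -761770128635 / 5789056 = -131587.97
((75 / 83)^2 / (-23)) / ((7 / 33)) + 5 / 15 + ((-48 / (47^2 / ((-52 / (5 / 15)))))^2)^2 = 10473992259827058776126 / 79229365691616948507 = 132.20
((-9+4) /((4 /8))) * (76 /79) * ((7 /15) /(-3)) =1064 /711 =1.50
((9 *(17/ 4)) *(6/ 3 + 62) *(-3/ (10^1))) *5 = -3672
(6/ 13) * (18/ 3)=36/ 13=2.77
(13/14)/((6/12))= 13/7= 1.86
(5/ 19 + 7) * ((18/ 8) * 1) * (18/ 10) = 5589/ 190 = 29.42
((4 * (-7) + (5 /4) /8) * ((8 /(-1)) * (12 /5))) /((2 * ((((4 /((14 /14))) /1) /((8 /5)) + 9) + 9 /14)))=18711 /850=22.01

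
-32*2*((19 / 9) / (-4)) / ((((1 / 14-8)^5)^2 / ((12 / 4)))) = 87933415112704 / 851826295820704696803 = 0.00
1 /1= 1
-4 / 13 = -0.31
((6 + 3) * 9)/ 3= 27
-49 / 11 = -4.45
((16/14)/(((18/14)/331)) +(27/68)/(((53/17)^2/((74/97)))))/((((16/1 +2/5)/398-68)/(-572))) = 410682845637350/165819166083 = 2476.69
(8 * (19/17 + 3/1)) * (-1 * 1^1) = -560/17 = -32.94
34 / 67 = 0.51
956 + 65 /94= 956.69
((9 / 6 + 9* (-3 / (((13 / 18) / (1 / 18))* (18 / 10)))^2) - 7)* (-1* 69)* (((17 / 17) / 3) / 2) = 41607 / 676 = 61.55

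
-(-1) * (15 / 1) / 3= 5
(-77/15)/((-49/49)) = 77/15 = 5.13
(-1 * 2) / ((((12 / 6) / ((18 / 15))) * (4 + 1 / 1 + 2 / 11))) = -22 / 95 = -0.23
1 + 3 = 4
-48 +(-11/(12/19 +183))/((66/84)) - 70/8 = -793067/13956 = -56.83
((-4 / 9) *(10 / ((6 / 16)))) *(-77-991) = 113920 / 9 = 12657.78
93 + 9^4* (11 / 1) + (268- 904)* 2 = 70992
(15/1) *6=90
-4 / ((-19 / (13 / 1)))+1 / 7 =383 / 133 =2.88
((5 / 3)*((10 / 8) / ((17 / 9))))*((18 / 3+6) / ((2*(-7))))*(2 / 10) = -45 / 238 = -0.19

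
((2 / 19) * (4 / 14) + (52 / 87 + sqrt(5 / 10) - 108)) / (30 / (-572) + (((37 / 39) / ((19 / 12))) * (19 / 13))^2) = -780654614168 / 5194603743 + 314171 * sqrt(2) / 448933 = -149.29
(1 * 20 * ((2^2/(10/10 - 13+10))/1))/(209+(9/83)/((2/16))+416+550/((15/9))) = -3320/79337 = -0.04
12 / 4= 3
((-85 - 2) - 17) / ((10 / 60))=-624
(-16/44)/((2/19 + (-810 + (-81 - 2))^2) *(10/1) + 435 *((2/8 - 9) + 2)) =-304/6664219815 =-0.00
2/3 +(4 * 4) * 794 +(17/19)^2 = 13760021/1083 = 12705.47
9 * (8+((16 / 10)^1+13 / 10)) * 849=832869 / 10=83286.90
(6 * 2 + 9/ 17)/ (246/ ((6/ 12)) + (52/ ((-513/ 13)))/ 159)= 0.03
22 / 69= 0.32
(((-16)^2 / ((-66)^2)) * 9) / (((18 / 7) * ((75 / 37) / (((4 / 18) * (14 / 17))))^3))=249073362944 / 1645454820796875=0.00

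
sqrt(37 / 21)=1.33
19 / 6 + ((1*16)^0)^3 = 25 / 6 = 4.17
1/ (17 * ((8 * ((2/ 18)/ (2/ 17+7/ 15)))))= 447/ 11560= 0.04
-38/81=-0.47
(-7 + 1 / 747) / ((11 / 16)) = -83648 / 8217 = -10.18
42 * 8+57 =393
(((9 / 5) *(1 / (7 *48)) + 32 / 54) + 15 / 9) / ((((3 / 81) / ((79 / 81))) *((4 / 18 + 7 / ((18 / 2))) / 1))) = 2705039 / 45360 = 59.63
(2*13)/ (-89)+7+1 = 686/ 89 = 7.71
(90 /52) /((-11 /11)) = -1.73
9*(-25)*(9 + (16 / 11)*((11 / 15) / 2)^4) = -456956 / 225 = -2030.92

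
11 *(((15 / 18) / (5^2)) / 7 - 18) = -41569 / 210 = -197.95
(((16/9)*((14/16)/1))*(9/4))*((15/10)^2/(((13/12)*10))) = 189/260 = 0.73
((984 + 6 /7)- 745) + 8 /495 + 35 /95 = 15816314 /65835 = 240.24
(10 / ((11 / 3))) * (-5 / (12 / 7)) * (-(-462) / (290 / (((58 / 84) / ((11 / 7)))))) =-245 / 44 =-5.57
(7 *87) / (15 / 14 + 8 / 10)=42630 / 131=325.42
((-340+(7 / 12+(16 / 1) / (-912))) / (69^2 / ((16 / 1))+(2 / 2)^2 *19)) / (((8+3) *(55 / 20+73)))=-137584 / 106917085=-0.00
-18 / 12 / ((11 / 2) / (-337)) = 1011 / 11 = 91.91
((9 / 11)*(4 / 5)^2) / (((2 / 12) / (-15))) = -2592 / 55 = -47.13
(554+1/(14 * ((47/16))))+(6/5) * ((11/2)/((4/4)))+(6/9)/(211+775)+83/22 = 30209393581/53525010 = 564.40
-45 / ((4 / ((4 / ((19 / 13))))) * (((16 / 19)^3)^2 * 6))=-482839305 / 33554432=-14.39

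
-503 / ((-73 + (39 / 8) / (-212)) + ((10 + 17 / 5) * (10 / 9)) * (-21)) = 2559264 / 1962389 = 1.30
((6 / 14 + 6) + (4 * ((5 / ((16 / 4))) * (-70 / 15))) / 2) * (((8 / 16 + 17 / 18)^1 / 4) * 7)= -715 / 54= -13.24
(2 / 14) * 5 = 5 / 7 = 0.71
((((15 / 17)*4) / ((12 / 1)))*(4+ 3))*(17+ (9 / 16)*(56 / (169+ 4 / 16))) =407225 / 11509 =35.38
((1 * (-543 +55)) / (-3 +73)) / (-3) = 244 / 105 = 2.32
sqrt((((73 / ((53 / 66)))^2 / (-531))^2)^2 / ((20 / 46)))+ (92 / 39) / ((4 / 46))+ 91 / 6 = 3299 / 78+ 3326229171848 * sqrt(230) / 137333821805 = 409.61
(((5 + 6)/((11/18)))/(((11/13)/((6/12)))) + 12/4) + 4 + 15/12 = 831/44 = 18.89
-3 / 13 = -0.23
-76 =-76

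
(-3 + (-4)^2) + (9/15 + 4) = 88/5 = 17.60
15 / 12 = 5 / 4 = 1.25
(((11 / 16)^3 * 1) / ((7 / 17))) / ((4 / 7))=22627 / 16384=1.38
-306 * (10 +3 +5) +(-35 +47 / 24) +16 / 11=-1462451 / 264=-5539.59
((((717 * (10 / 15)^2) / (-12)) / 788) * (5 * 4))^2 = 1428025 / 3143529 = 0.45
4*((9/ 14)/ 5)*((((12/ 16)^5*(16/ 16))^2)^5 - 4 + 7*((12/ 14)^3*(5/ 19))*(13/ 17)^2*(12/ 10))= -9779806018493336802002636395371114189/ 5968774049819125554402775685367070720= -1.64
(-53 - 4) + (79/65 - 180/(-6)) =-1676/65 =-25.78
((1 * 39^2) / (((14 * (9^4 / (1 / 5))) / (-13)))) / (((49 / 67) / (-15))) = 147199 / 166698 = 0.88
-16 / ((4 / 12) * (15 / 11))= -176 / 5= -35.20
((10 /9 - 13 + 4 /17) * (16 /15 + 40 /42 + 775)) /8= -145469621 /128520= -1131.88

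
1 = 1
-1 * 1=-1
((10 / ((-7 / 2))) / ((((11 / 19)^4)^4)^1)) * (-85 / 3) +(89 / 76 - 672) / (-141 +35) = 508170.78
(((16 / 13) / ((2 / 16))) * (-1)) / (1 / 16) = -2048 / 13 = -157.54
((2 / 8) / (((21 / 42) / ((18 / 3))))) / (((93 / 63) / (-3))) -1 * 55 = -1894 / 31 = -61.10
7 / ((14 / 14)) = 7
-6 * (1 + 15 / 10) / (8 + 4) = -5 / 4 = -1.25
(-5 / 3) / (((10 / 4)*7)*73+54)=-10 / 7989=-0.00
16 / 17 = 0.94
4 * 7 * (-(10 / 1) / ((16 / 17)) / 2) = -595 / 4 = -148.75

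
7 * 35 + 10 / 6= 740 / 3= 246.67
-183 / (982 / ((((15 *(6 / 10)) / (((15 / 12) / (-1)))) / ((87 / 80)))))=17568 / 14239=1.23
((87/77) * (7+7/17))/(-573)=-522/35717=-0.01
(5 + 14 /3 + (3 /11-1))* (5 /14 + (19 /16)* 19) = 757265 /3696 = 204.89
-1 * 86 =-86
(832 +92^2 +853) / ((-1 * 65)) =-10149 / 65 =-156.14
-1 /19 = -0.05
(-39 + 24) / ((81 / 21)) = -35 / 9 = -3.89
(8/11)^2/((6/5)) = 160/363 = 0.44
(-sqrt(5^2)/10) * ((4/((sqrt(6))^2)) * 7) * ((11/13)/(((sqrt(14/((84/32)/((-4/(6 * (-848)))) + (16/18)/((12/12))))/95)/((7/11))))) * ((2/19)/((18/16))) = -280 * sqrt(420826)/1053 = -172.50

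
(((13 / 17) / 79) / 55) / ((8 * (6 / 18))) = 39 / 590920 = 0.00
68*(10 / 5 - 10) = -544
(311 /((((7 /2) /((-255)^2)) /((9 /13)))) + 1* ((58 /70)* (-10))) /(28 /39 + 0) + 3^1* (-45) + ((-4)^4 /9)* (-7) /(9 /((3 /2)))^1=7370963710 /1323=5571401.14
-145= -145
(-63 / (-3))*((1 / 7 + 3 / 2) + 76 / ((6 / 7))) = 1896.50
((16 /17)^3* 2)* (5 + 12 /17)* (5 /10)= 397312 /83521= 4.76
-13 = -13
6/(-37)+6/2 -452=-16619/37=-449.16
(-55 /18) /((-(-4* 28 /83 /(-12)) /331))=1511015 /168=8994.14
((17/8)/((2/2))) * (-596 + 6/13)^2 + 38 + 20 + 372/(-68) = 4330863083/5746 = 753717.91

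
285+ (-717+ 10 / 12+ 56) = -2251 / 6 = -375.17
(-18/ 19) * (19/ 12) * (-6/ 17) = 9/ 17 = 0.53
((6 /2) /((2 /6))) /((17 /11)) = 99 /17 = 5.82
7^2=49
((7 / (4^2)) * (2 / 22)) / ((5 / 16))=7 / 55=0.13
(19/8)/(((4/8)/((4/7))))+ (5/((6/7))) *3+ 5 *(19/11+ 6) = 9063/154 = 58.85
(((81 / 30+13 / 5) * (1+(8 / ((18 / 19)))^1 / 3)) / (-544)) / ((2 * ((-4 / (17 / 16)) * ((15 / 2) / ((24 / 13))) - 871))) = 5459 / 260357760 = 0.00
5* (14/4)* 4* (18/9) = 140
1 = 1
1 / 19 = 0.05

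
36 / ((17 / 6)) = 216 / 17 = 12.71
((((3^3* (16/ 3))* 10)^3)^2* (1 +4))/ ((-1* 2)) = -22290251120640000000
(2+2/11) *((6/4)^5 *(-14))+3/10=-12741/55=-231.65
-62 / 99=-0.63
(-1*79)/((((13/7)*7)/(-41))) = 3239/13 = 249.15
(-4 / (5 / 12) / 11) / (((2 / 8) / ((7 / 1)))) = -1344 / 55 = -24.44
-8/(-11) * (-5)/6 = -20/33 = -0.61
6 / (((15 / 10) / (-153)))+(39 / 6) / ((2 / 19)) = -2201 / 4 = -550.25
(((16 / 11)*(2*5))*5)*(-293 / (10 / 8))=-187520 / 11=-17047.27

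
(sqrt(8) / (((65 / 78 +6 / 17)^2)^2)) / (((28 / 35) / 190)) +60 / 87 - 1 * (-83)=2427 / 29 +51415527600 * sqrt(2) / 214358881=422.90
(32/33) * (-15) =-160/11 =-14.55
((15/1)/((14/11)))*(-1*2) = -165/7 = -23.57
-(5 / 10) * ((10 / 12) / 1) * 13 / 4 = -65 / 48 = -1.35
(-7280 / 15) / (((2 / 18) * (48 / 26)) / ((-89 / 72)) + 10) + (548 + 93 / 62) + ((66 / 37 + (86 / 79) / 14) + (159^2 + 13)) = 18016339748383 / 698415774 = 25796.01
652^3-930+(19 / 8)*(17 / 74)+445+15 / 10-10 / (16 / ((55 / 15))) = 492249165211 / 1776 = 277167322.75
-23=-23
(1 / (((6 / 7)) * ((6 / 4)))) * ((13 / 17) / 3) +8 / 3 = 1315 / 459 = 2.86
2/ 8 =1/ 4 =0.25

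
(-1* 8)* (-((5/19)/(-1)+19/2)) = 1404/19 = 73.89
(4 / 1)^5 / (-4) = -256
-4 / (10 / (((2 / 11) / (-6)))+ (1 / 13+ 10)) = 52 / 4159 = 0.01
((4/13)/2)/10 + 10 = 651/65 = 10.02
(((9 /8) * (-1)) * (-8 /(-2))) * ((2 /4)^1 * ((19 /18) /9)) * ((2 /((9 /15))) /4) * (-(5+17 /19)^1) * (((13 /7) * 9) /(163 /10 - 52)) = -650 /1071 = -0.61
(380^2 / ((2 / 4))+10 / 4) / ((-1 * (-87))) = 192535 / 58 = 3319.57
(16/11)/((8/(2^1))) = 4/11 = 0.36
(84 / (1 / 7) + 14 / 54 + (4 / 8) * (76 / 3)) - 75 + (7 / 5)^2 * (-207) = 81139 / 675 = 120.21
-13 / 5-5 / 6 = -103 / 30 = -3.43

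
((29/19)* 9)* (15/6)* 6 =3915/19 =206.05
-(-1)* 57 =57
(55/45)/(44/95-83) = -1045/70569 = -0.01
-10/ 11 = -0.91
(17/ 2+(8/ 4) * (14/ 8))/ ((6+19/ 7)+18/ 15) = 420/ 347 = 1.21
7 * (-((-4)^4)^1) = -1792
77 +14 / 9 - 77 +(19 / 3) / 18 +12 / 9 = 175 / 54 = 3.24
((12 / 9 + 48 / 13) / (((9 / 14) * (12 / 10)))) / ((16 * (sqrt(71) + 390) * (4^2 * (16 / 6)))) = 8575 / 350274816 - 1715 * sqrt(71) / 27321435648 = 0.00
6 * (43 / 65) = 258 / 65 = 3.97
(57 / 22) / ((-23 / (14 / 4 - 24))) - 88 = -86719 / 1012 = -85.69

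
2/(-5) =-2/5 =-0.40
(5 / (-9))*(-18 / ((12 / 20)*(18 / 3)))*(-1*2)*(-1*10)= 500 / 9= 55.56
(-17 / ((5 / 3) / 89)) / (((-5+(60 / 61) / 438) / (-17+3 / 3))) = -323394672 / 111275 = -2906.27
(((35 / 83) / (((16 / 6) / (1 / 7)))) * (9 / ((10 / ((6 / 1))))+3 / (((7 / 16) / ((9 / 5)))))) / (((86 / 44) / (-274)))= -56.19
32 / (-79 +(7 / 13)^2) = -2704 / 6651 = -0.41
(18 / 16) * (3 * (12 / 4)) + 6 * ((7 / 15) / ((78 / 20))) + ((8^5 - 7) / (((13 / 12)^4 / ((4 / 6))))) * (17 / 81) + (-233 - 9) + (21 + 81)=2192681443 / 685464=3198.83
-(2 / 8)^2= -1 / 16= -0.06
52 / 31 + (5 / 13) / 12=8267 / 4836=1.71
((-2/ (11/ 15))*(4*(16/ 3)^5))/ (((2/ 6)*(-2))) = 20971520/ 297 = 70611.18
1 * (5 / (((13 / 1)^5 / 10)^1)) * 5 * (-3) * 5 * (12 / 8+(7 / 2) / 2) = -1875 / 57122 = -0.03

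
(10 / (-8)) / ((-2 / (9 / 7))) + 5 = 325 / 56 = 5.80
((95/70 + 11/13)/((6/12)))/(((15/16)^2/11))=1129216/20475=55.15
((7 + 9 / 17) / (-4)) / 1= -32 / 17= -1.88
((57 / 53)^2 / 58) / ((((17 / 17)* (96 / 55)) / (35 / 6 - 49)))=-5142445 / 10427008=-0.49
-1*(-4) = 4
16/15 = 1.07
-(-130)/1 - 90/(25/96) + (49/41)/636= -28109683/130380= -215.60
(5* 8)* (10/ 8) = 50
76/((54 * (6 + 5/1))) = 38/297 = 0.13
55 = 55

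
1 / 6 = 0.17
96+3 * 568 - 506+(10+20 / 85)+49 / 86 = 1907625 / 1462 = 1304.81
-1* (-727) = 727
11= 11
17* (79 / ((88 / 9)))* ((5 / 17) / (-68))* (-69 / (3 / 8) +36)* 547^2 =39356455815 / 1496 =26307791.32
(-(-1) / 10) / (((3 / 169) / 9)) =507 / 10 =50.70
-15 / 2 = -7.50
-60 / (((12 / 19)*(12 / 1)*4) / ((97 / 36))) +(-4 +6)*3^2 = 21889 / 1728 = 12.67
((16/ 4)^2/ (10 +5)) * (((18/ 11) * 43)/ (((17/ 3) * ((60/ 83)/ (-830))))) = -15207.38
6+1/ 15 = 91/ 15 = 6.07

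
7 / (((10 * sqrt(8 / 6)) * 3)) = 7 * sqrt(3) / 60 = 0.20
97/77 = 1.26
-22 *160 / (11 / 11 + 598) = -3520 / 599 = -5.88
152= 152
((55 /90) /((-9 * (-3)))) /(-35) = -11 /17010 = -0.00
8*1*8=64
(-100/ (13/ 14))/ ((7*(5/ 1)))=-40/ 13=-3.08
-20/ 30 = -2/ 3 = -0.67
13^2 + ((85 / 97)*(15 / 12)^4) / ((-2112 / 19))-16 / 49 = 433409986385 / 2569814016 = 168.65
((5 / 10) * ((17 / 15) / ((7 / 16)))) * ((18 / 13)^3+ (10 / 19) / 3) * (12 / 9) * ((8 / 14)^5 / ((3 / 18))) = 1.79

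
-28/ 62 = -0.45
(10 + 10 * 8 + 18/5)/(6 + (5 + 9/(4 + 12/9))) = 7488/1015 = 7.38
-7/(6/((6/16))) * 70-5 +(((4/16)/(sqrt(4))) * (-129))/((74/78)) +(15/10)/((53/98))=-49.85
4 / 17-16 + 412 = 6736 / 17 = 396.24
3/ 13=0.23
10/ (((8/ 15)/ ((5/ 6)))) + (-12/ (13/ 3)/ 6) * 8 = 1241/ 104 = 11.93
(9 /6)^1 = 3 /2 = 1.50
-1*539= -539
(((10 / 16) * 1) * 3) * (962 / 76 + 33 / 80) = 59601 / 2432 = 24.51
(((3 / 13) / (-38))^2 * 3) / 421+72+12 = 8630089131 / 102739156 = 84.00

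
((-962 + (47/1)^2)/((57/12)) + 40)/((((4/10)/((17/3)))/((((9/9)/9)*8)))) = 651440/171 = 3809.59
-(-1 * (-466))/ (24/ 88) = -5126/ 3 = -1708.67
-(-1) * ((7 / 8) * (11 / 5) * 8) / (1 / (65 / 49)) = 143 / 7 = 20.43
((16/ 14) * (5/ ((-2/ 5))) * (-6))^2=360000/ 49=7346.94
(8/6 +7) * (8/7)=200/21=9.52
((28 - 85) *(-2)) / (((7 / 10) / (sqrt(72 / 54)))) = 760 *sqrt(3) / 7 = 188.05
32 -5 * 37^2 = -6813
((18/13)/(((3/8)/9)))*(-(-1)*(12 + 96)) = 46656/13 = 3588.92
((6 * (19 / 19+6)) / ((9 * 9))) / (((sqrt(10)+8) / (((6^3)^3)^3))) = 78622031095114235904 -9827753886889279488 * sqrt(10) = 47543944528971309851.08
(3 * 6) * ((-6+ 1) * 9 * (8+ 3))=-8910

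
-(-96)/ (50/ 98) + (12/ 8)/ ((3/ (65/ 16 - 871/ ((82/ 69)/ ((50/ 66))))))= -31543997/ 360800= -87.43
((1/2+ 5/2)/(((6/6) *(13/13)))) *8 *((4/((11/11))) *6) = 576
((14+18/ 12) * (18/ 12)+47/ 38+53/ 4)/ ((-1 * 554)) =-717/ 10526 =-0.07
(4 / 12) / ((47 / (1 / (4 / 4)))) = 1 / 141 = 0.01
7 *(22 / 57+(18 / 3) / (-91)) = 1660 / 741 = 2.24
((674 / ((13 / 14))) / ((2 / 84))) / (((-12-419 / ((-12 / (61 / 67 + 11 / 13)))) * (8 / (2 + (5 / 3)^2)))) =95147906 / 257823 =369.04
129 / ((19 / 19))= 129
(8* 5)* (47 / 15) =376 / 3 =125.33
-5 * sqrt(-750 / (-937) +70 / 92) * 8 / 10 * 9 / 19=-18 * sqrt(2900549090) / 409469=-2.37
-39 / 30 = -1.30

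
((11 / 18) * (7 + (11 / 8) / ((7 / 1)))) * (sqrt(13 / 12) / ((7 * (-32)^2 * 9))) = 4433 * sqrt(39) / 390168576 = 0.00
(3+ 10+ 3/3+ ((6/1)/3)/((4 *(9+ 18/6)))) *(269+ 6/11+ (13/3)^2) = 1202416/297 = 4048.54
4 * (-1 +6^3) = 860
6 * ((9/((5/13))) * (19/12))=2223/10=222.30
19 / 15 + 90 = 1369 / 15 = 91.27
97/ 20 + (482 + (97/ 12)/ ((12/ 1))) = 351017/ 720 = 487.52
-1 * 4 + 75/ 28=-37/ 28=-1.32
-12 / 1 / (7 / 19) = -228 / 7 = -32.57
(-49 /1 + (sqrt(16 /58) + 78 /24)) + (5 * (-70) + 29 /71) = -112277 /284 + 2 * sqrt(58) /29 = -394.82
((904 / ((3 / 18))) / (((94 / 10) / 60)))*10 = 16272000 / 47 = 346212.77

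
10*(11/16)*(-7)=-385/8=-48.12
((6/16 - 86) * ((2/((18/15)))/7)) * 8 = -3425/21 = -163.10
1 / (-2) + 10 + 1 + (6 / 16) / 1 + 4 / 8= 91 / 8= 11.38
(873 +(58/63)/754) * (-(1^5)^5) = -714988/819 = -873.00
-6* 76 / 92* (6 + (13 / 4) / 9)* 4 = -8702 / 69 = -126.12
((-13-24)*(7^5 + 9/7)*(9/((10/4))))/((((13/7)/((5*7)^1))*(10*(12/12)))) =-274260798/65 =-4219396.89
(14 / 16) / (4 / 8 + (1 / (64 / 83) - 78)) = -56 / 4877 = -0.01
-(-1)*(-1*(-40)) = 40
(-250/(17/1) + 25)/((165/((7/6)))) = 245/3366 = 0.07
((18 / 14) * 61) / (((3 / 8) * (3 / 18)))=8784 / 7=1254.86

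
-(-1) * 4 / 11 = 4 / 11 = 0.36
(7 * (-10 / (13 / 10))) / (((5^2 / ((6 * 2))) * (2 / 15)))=-193.85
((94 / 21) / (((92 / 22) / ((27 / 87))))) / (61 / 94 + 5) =48598 / 826413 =0.06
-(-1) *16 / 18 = 8 / 9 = 0.89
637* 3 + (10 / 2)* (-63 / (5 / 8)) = 1407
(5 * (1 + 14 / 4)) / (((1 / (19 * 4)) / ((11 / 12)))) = 3135 / 2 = 1567.50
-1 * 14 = -14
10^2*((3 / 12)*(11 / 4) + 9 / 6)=875 / 4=218.75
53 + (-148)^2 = 21957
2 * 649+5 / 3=3899 / 3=1299.67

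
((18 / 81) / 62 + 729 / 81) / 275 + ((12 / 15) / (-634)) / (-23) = 18345682 / 559401975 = 0.03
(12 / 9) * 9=12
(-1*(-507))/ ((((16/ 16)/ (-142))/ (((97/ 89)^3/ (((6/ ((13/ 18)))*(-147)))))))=142365123251/ 1865347974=76.32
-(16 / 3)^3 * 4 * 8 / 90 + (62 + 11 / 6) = 24043 / 2430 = 9.89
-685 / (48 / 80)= -3425 / 3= -1141.67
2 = 2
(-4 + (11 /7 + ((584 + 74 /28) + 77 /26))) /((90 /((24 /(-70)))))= -35622 /15925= -2.24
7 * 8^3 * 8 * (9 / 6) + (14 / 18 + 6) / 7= 2709565 / 63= 43008.97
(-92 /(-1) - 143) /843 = -17 /281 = -0.06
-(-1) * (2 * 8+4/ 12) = 49/ 3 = 16.33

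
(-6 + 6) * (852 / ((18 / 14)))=0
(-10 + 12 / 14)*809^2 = -41886784 / 7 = -5983826.29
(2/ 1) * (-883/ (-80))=883/ 40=22.08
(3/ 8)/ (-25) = -3/ 200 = -0.02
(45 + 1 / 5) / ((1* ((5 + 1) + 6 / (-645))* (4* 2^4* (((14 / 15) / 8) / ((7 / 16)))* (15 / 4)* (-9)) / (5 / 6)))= -24295 / 2225664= -0.01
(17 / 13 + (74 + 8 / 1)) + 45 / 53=57984 / 689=84.16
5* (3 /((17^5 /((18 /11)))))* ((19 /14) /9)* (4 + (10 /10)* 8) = 3420 /109328989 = 0.00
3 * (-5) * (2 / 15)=-2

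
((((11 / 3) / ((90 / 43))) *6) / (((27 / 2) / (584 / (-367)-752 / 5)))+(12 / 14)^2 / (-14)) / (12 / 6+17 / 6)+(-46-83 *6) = -1400840488508 / 2464120575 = -568.50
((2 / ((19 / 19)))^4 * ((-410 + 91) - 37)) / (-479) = 5696 / 479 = 11.89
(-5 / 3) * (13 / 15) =-13 / 9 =-1.44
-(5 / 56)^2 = -25 / 3136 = -0.01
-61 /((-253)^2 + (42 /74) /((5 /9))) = -11285 /11841854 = -0.00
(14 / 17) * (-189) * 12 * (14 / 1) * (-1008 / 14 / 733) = 32006016 / 12461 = 2568.49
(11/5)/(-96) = -11/480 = -0.02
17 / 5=3.40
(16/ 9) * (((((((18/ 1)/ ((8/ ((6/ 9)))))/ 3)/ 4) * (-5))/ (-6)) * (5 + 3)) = 40/ 27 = 1.48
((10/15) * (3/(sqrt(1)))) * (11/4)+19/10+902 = 4547/5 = 909.40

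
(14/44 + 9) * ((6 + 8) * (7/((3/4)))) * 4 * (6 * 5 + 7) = 5946640/33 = 180201.21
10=10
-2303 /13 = -177.15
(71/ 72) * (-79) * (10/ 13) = -28045/ 468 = -59.93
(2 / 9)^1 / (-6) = -1 / 27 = -0.04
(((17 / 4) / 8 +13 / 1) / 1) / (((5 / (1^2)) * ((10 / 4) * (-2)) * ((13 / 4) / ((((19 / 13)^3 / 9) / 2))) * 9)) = -2969947 / 925376400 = -0.00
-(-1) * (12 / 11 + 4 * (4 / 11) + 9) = 127 / 11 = 11.55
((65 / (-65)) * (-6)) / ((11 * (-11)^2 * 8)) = 0.00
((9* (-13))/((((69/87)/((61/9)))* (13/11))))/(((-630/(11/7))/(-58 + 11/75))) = -928758611/7607250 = -122.09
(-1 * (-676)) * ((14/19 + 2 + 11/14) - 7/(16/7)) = 165451/532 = 311.00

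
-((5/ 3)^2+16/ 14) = -247/ 63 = -3.92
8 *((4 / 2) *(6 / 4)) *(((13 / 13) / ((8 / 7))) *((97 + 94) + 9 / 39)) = 4015.85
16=16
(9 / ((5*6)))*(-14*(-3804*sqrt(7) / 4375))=11412*sqrt(7) / 3125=9.66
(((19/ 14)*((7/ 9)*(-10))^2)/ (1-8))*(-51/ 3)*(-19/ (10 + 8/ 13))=-1994525/ 5589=-356.87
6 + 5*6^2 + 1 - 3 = 184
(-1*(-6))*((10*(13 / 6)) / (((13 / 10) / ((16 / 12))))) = 400 / 3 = 133.33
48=48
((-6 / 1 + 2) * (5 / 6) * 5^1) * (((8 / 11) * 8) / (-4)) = 800 / 33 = 24.24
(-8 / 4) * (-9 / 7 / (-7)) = -0.37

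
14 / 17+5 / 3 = 127 / 51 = 2.49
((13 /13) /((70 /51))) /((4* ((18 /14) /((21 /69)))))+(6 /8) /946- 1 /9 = -131597 /1958220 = -0.07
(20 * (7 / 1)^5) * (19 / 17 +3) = 1384105.88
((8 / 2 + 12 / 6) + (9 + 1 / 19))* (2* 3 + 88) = 26884 / 19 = 1414.95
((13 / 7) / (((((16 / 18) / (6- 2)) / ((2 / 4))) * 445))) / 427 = 0.00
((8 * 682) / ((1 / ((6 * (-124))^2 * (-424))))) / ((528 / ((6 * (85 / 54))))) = -68714728960 / 3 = -22904909653.33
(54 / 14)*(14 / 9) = 6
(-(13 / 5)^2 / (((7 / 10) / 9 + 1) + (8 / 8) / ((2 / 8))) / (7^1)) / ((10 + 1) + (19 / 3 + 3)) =-9126 / 975695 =-0.01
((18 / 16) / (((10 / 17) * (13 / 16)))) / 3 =51 / 65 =0.78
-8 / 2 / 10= -2 / 5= -0.40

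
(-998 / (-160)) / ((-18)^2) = 499 / 25920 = 0.02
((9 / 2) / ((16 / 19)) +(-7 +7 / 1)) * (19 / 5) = 3249 / 160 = 20.31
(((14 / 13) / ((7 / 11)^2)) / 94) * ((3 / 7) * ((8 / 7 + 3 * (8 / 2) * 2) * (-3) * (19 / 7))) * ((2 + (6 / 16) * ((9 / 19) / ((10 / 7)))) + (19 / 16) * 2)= -11703483 / 1047865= -11.17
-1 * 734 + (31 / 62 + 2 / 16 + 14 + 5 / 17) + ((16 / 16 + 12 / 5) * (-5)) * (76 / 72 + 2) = -943735 / 1224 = -771.03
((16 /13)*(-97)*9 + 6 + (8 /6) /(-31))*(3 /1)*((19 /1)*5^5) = -76701931250 /403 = -190327372.83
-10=-10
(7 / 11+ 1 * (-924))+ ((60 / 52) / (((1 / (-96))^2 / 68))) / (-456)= -6817259 / 2717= -2509.11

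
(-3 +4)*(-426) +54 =-372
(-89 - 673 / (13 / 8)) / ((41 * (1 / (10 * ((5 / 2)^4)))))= -20440625 / 4264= -4793.77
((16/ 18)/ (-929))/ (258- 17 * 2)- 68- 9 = -18026317/ 234108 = -77.00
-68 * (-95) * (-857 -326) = -7642180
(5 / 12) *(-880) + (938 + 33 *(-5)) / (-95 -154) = -30691 / 83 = -369.77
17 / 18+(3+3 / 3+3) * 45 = 5687 / 18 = 315.94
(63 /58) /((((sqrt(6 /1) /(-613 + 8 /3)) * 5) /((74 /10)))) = -400.56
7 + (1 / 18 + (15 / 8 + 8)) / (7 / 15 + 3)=947 / 96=9.86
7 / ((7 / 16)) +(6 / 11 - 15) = 17 / 11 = 1.55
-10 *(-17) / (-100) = -17 / 10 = -1.70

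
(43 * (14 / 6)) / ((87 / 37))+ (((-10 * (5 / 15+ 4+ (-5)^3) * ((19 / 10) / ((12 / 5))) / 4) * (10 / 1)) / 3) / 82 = 13452083 / 256824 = 52.38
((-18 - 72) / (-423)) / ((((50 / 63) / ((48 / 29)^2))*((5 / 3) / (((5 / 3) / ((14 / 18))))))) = 186624 / 197635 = 0.94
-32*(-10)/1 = 320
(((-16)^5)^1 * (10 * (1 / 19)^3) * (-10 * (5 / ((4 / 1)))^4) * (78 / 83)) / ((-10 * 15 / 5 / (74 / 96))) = -901.23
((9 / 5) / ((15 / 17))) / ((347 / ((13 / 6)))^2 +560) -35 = -35.00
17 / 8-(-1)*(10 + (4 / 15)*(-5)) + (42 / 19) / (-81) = 44177 / 4104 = 10.76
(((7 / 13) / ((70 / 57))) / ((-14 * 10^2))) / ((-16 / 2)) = 57 / 1456000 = 0.00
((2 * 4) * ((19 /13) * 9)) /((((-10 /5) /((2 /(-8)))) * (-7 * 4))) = -171 /364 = -0.47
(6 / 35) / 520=3 / 9100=0.00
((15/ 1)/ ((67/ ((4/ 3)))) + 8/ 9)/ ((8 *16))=179/ 19296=0.01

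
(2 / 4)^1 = 0.50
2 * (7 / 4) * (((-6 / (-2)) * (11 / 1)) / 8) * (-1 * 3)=-693 / 16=-43.31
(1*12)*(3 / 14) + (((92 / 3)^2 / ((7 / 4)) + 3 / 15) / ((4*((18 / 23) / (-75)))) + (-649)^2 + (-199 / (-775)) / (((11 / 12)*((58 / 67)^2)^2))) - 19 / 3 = 3722515347330185561 / 9116710633800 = 408317.81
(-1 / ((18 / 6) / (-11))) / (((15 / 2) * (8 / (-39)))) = -143 / 60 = -2.38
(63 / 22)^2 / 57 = 1323 / 9196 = 0.14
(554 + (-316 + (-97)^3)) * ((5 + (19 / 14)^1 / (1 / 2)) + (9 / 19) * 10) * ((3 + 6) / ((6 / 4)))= -9065954160 / 133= -68165068.87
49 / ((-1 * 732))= -49 / 732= -0.07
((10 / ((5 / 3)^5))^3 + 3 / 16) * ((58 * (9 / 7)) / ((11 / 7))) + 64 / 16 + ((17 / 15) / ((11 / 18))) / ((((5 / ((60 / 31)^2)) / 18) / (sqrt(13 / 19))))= 264384 * sqrt(247) / 200849 + 756467894431 / 21484375000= 55.90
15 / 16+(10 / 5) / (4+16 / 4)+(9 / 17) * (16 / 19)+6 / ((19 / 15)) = 32921 / 5168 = 6.37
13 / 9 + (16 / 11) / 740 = 26491 / 18315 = 1.45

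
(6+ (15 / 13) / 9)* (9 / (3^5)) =239 / 1053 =0.23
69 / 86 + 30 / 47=5823 / 4042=1.44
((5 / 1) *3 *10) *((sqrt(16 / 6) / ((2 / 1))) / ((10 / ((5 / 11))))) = 25 *sqrt(6) / 11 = 5.57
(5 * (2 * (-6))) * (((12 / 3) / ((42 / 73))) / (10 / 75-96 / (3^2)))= 21900 / 553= 39.60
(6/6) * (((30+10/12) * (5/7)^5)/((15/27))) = 346875/33614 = 10.32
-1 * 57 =-57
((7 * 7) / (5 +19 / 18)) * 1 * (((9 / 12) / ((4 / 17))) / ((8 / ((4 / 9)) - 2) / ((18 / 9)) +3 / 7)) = 157437 / 51448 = 3.06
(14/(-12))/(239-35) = -7/1224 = -0.01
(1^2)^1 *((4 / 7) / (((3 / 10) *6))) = 20 / 63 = 0.32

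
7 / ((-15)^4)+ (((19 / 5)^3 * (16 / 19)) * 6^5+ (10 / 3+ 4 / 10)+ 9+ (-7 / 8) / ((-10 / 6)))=145527299921 / 405000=359326.67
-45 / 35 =-9 / 7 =-1.29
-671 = -671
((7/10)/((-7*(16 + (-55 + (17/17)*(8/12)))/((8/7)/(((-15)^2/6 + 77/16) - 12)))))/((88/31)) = 744/21473375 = 0.00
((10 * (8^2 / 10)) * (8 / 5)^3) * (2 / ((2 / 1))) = 32768 / 125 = 262.14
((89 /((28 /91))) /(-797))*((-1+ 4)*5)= -17355 /3188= -5.44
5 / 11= 0.45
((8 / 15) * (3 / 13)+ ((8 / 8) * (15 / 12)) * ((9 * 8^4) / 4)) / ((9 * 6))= 374404 / 1755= 213.34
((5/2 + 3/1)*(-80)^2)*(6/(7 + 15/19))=1003200/37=27113.51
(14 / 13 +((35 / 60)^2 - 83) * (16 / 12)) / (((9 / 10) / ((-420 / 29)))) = 53629450 / 30537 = 1756.21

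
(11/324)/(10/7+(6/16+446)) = 154/2031237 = 0.00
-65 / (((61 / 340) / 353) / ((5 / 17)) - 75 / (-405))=-61951500 / 178147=-347.75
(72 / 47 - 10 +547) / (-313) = -1.72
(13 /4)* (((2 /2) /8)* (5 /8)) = 0.25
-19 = -19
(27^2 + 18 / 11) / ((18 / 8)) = 324.73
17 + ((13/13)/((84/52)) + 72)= 1882/21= 89.62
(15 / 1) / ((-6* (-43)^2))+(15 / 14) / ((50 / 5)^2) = 4847 / 517720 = 0.01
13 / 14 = 0.93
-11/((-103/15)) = 165/103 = 1.60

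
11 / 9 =1.22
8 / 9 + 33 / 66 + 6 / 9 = 37 / 18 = 2.06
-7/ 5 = -1.40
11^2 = 121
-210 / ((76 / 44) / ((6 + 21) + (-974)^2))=-2191503930 / 19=-115342312.11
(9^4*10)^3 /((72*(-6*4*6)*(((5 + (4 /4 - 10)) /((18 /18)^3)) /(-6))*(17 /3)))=-3922632451125 /544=-7210721417.51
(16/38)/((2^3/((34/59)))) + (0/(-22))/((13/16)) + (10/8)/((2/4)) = 5673/2242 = 2.53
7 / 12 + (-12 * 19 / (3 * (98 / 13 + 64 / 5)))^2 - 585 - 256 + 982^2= 5051667739363 / 5243052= 963497.55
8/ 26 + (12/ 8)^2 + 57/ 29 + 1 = 8329/ 1508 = 5.52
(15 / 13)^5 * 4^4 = 194400000 / 371293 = 523.58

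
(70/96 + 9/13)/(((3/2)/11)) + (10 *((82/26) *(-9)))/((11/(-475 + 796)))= -8272.72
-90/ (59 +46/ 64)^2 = -10240/ 405769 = -0.03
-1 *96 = -96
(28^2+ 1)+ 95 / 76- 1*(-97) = 3533 / 4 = 883.25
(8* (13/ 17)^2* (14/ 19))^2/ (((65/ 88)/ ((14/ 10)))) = 16976447488/ 753777025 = 22.52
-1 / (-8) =0.12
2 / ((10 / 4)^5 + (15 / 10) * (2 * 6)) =64 / 3701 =0.02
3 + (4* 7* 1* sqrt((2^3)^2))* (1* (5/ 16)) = 73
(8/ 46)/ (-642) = -2/ 7383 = -0.00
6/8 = 3/4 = 0.75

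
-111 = -111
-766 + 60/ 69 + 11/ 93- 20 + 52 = -1567913/ 2139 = -733.01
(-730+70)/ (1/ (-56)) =36960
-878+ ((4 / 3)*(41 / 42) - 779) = -104309 / 63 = -1655.70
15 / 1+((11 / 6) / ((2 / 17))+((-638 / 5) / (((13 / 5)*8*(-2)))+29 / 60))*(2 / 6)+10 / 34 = 1724233 / 79560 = 21.67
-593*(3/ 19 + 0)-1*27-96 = -216.63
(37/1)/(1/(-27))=-999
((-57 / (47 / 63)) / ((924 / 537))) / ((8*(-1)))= 91827 / 16544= 5.55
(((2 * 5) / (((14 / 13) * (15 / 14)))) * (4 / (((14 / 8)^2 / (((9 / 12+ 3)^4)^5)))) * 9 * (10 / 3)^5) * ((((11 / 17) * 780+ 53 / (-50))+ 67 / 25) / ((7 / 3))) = 8613186205731189250946044921875 / 3130494287872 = 2751382182392075385.35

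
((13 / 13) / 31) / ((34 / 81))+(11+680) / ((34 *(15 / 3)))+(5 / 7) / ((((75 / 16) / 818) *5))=8043241 / 276675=29.07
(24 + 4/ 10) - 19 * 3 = -32.60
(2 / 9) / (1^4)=2 / 9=0.22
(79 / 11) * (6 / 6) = 79 / 11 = 7.18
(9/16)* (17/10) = 153/160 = 0.96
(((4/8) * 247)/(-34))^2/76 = 0.17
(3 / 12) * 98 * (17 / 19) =21.92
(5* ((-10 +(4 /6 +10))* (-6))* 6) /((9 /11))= -440 /3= -146.67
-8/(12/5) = -10/3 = -3.33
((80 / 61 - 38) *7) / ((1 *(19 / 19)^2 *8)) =-7833 / 244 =-32.10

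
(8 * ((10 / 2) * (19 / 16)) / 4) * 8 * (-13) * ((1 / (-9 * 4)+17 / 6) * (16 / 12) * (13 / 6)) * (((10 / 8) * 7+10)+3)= -47025095 / 216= -217708.77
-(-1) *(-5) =-5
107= 107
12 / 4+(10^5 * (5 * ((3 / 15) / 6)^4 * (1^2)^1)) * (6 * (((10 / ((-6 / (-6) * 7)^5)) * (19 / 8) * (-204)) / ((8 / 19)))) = 140453 / 302526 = 0.46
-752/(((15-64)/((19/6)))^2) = -67868/21609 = -3.14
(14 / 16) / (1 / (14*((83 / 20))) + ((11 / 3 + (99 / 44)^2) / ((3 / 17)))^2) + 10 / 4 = 147413479873 / 58956958618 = 2.50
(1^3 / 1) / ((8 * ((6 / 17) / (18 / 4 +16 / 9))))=1921 / 864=2.22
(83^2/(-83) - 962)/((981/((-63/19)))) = 385/109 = 3.53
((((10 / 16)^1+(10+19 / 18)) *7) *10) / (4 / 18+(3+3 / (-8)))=11774 / 41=287.17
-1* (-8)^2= -64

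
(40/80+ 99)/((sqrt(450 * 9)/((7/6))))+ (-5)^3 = -125+ 1393 * sqrt(2)/1080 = -123.18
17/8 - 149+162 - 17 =-15/8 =-1.88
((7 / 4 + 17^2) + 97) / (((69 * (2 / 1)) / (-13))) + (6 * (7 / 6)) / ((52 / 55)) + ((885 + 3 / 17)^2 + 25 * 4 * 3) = 541837244961 / 691288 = 783808.26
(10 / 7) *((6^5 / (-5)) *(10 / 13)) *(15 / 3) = -777600 / 91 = -8545.05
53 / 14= 3.79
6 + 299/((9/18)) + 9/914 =552065/914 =604.01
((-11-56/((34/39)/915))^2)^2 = 997470403119616003674721/83521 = 11942749764964691558.71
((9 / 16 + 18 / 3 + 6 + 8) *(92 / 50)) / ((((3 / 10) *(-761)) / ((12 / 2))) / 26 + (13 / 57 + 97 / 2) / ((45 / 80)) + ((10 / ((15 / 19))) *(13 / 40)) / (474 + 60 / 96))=191613034431 / 431352883375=0.44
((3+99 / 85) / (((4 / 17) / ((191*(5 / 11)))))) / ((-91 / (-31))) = 1048017 / 2002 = 523.49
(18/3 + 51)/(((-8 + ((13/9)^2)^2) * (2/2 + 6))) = -373977/167489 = -2.23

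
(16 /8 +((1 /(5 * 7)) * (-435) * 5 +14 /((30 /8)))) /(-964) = 5923 /101220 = 0.06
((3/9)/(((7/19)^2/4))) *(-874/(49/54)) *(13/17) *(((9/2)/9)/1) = -147660552/40817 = -3617.62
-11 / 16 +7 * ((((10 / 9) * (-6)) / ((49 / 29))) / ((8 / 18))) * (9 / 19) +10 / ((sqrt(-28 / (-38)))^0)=-42823 / 2128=-20.12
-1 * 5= -5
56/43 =1.30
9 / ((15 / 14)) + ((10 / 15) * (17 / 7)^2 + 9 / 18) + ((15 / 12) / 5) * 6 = 10534 / 735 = 14.33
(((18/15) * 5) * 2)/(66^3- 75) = 4/95807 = 0.00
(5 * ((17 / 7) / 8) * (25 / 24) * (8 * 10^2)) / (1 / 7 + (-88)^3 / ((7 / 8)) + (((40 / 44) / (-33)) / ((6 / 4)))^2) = -840027375 / 517229956558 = -0.00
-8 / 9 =-0.89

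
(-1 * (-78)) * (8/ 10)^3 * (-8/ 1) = -39936/ 125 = -319.49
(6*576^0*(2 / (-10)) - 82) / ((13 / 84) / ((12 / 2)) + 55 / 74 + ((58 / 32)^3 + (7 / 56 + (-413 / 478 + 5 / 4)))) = -949278081024 / 82541165165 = -11.50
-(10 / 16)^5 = -3125 / 32768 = -0.10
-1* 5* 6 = -30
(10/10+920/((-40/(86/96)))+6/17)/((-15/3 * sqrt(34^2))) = 15709/138720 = 0.11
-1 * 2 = -2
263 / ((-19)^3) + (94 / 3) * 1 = 643957 / 20577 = 31.29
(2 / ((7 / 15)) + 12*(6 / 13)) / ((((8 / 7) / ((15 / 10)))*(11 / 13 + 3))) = 1341 / 400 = 3.35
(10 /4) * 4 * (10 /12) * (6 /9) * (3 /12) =25 /18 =1.39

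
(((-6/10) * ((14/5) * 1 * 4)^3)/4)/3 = -43904/625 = -70.25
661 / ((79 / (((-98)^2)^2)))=771753612.35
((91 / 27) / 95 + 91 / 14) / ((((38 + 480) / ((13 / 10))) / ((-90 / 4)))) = -435851 / 1181040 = -0.37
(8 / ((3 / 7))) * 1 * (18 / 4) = 84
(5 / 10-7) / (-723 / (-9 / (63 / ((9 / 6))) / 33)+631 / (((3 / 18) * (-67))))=-871 / 14912256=-0.00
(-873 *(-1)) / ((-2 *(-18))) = 97 / 4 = 24.25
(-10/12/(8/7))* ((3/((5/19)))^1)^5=-1403948133/10000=-140394.81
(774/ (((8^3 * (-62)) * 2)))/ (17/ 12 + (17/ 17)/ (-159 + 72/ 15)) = -298377/ 34513664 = -0.01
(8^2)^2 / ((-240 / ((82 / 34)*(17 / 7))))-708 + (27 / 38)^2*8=-803.92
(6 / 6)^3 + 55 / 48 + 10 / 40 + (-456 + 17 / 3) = -7167 / 16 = -447.94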